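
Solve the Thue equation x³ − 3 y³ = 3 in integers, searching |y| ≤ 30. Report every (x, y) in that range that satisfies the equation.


The equation is x³ - 3y³ = 3. For fixed y, x³ = 3·y³ + 3, so a solution requires the RHS to be a perfect cube.
Strategy: iterate y from -30 to 30, compute RHS = 3·y³ + 3, and check whether it is a (positive or negative) perfect cube.
Check small values of y:
  y = 0: RHS = 3 is not a perfect cube.
  y = 1: RHS = 6 is not a perfect cube.
  y = -1: RHS = 0 = (0)³ ⇒ x = 0 works.
  y = 2: RHS = 27 = (3)³ ⇒ x = 3 works.
  y = -2: RHS = -21 is not a perfect cube.
  y = 3: RHS = 84 is not a perfect cube.
  y = -3: RHS = -78 is not a perfect cube.
Continuing the search up to |y| = 30 finds no further solutions beyond those listed.
Collected solutions: (0, -1), (3, 2).

Solutions (with |y| ≤ 30): (0, -1), (3, 2).


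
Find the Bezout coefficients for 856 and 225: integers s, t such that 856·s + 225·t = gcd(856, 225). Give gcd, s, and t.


Euclidean algorithm on (856, 225) — divide until remainder is 0:
  856 = 3 · 225 + 181
  225 = 1 · 181 + 44
  181 = 4 · 44 + 5
  44 = 8 · 5 + 4
  5 = 1 · 4 + 1
  4 = 4 · 1 + 0
gcd(856, 225) = 1.
Track Bezout coefficients alongside the remainders: start with r₀ = 856 = a·1 + b·0 (s = 1, t = 0) and r₁ = 225 = a·0 + b·1 (s = 0, t = 1); each new remainder r_{k+1} = r_{k-1} − q_k·r_k inherits s_{k+1} = s_{k-1} − q_k·s_k, t_{k+1} = t_{k-1} − q_k·t_k, so r_k = a·s_k + b·t_k at every step:
  q = 3: r = 181, s = 1 − 3·0 = 1, t = 0 − 3·1 = -3  (check: 856·1 + 225·(-3) = 181)
  q = 1: r = 44, s = 0 − 1·1 = -1, t = 1 − 1·(-3) = 4  (check: 856·(-1) + 225·4 = 44)
  q = 4: r = 5, s = 1 − 4·(-1) = 5, t = -3 − 4·4 = -19  (check: 856·5 + 225·(-19) = 5)
  q = 8: r = 4, s = -1 − 8·5 = -41, t = 4 − 8·(-19) = 156  (check: 856·(-41) + 225·156 = 4)
  q = 1: r = 1, s = 5 − 1·(-41) = 46, t = -19 − 1·156 = -175  (check: 856·46 + 225·(-175) = 1)
The row with r = 1 (the gcd) gives the Bezout coefficients s = 46, t = -175.
Result: 856 · (46) + 225 · (-175) = 1.

gcd(856, 225) = 1; s = 46, t = -175 (check: 856·46 + 225·(-175) = 1).


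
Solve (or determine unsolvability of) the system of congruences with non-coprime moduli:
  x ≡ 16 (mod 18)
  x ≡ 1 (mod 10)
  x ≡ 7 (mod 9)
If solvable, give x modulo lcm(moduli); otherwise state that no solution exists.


Moduli 18, 10, 9 are not pairwise coprime, so CRT works modulo lcm(m_i) when all pairwise compatibility conditions hold.
Pairwise compatibility: gcd(m_i, m_j) must divide a_i - a_j for every pair.
Merge one congruence at a time:
  Start: x ≡ 16 (mod 18).
  Combine with x ≡ 1 (mod 10): gcd(18, 10) = 2, and 1 - 16 = -15 is NOT divisible by 2.
    ⇒ system is inconsistent (no integer solution).

No solution (the system is inconsistent).


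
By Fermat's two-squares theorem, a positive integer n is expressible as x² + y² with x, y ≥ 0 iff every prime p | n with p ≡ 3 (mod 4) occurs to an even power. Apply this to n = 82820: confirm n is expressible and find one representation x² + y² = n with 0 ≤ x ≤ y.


Step 1: Factor n = 82820 = 2^2 · 5 · 41 · 101.
Step 2: Check the mod-4 condition on each prime factor: 2 = 2 (special); 5 ≡ 1 (mod 4), exponent 1; 41 ≡ 1 (mod 4), exponent 1; 101 ≡ 1 (mod 4), exponent 1.
All primes ≡ 3 (mod 4) appear to even exponent (or don't appear), so by the two-squares theorem n IS expressible as a sum of two squares.
Step 3: Build a representation. Group n = k² · m with k = 2 and m = 5 · 41 · 101 = 20705 (a product of primes ≡ 1 (mod 4)); a representation of m scales to one of n via (k·x)² + (k·y)² = k²(x² + y²). Each prime p ≡ 1 (mod 4) is itself a sum of two squares; find a² by testing p − a² for a perfect square:
  5: 5 − 1² = 4 = 2² ⇒ 5 = 1² + 2².
  41: 41 − 1² = 40, 41 − 2² = 37, 41 − 3² = 32, 41 − 4² = 25 = 5² ⇒ 41 = 4² + 5².
  101: 101 − 1² = 100 = 10² ⇒ 101 = 1² + 10².
  Combine using the Brahmagupta–Fibonacci identity (a² + b²)(c² + d²) = (ac − bd)² + (ad + bc)² = (ac + bd)² + (ad − bc)²:
  5 · 41 = 205: from (1² + 2²)(4² + 5²), take (1·4 − 2·5, 1·5 + 2·4) = (4 − 10, 5 + 8) = (-6, 13); dropping signs (only squares matter) gives (6, 13); check 6² + 13² = 36 + 169 = 205 ✓.
  205 · 101 = 20705: from (6² + 13²)(1² + 10²), take (6·1 − 13·10, 6·10 + 13·1) = (6 − 130, 60 + 13) = (-124, 73); dropping signs (only squares matter) gives (124, 73); check 124² + 73² = 15376 + 5329 = 20705 ✓.
  Scale by k = 2: (2·124, 2·73) = (248, 146).
Step 4: Order so x ≤ y and verify: 146² + 248² = 21316 + 61504 = 82820 = n. ✓

n = 82820 = 146² + 248² (one valid representation with x ≤ y).


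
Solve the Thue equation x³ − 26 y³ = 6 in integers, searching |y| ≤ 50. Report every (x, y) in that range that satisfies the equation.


The equation is x³ - 26y³ = 6. For fixed y, x³ = 26·y³ + 6, so a solution requires the RHS to be a perfect cube.
Strategy: iterate y from -50 to 50, compute RHS = 26·y³ + 6, and check whether it is a (positive or negative) perfect cube.
Check small values of y:
  y = 0: RHS = 6 is not a perfect cube.
  y = 1: RHS = 32 is not a perfect cube.
  y = -1: RHS = -20 is not a perfect cube.
  y = 2: RHS = 214 is not a perfect cube.
  y = -2: RHS = -202 is not a perfect cube.
  y = 3: RHS = 708 is not a perfect cube.
  y = -3: RHS = -696 is not a perfect cube.
Continuing the search up to |y| = 50 finds no solutions either.
No (x, y) in the scanned range satisfies the equation.

No integer solutions with |y| ≤ 50.


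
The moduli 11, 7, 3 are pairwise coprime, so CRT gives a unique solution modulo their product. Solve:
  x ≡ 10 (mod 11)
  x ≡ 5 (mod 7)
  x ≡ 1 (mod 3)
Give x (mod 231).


Moduli 11, 7, 3 are pairwise coprime; by CRT there is a unique solution modulo M = 11 · 7 · 3 = 231.
Solve pairwise, accumulating the modulus:
  Start with x ≡ 10 (mod 11).
  Combine with x ≡ 5 (mod 7): since gcd(11, 7) = 1, we get a unique residue mod 77.
    Write x = 10 + 11·t and substitute into x ≡ 5 (mod 7): 11·t ≡ 5 − 10 = -5 (mod 7).
    Reduce coefficients mod 7: 4·t ≡ 2 (mod 7).
    The inverse of 4 mod 7 is 2 (since 4·2 = 8 = 1·7 + 1), so t ≡ 2·2 = 4 ≡ 4 (mod 7).
    Then x = 10 + 11·4 = 54, valid modulo lcm(11, 7) = 77: x ≡ 54 (mod 77).
  Combine with x ≡ 1 (mod 3): since gcd(77, 3) = 1, we get a unique residue mod 231.
    Write x = 54 + 77·t and substitute into x ≡ 1 (mod 3): 77·t ≡ 1 − 54 = -53 (mod 3).
    Reduce coefficients mod 3: 2·t ≡ 1 (mod 3).
    The inverse of 2 mod 3 is 2 (since 2·2 = 4 = 1·3 + 1), so t ≡ 2·1 = 2 ≡ 2 (mod 3).
    Then x = 54 + 77·2 = 208, valid modulo lcm(77, 3) = 231: x ≡ 208 (mod 231).
Verify: 208 mod 11 = 10 ✓, 208 mod 7 = 5 ✓, 208 mod 3 = 1 ✓.

x ≡ 208 (mod 231).


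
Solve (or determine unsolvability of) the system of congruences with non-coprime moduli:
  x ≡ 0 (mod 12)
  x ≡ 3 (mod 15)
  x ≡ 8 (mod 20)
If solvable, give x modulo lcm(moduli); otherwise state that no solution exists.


Moduli 12, 15, 20 are not pairwise coprime, so CRT works modulo lcm(m_i) when all pairwise compatibility conditions hold.
Pairwise compatibility: gcd(m_i, m_j) must divide a_i - a_j for every pair.
Merge one congruence at a time:
  Start: x ≡ 0 (mod 12).
  Combine with x ≡ 3 (mod 15): gcd(12, 15) = 3; 3 - 0 = 3, which IS divisible by 3, so compatible.
    Write x = 0 + 12·t and substitute into x ≡ 3 (mod 15): 12·t ≡ 3 − 0 = 3 (mod 15).
    Divide the congruence (and modulus) by g = 3: 4·t ≡ 1 (mod 5).
    The inverse of 4 mod 5 is 4 (since 4·4 = 16 = 3·5 + 1), so t ≡ 4·1 = 4 ≡ 4 (mod 5).
    Then x = 0 + 12·4 = 48, valid modulo lcm(12, 15) = 60: x ≡ 48 (mod 60).
  Combine with x ≡ 8 (mod 20): gcd(60, 20) = 20; 8 - 48 = -40, which IS divisible by 20, so compatible.
    Write x = 48 + 60·t and substitute into x ≡ 8 (mod 20): 60·t ≡ 8 − 48 = -40 (mod 20).
    Divide the congruence (and modulus) by g = 20: 3·t ≡ -2 (mod 1).
    Modulo 1 every t works; take t = 0.
    Then x = 48 + 60·0 = 48, valid modulo lcm(60, 20) = 60: x ≡ 48 (mod 60).
Verify: 48 mod 12 = 0, 48 mod 15 = 3, 48 mod 20 = 8.

x ≡ 48 (mod 60).


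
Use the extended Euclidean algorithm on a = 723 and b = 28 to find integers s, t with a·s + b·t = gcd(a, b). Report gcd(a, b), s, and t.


Euclidean algorithm on (723, 28) — divide until remainder is 0:
  723 = 25 · 28 + 23
  28 = 1 · 23 + 5
  23 = 4 · 5 + 3
  5 = 1 · 3 + 2
  3 = 1 · 2 + 1
  2 = 2 · 1 + 0
gcd(723, 28) = 1.
Track Bezout coefficients alongside the remainders: start with r₀ = 723 = a·1 + b·0 (s = 1, t = 0) and r₁ = 28 = a·0 + b·1 (s = 0, t = 1); each new remainder r_{k+1} = r_{k-1} − q_k·r_k inherits s_{k+1} = s_{k-1} − q_k·s_k, t_{k+1} = t_{k-1} − q_k·t_k, so r_k = a·s_k + b·t_k at every step:
  q = 25: r = 23, s = 1 − 25·0 = 1, t = 0 − 25·1 = -25  (check: 723·1 + 28·(-25) = 23)
  q = 1: r = 5, s = 0 − 1·1 = -1, t = 1 − 1·(-25) = 26  (check: 723·(-1) + 28·26 = 5)
  q = 4: r = 3, s = 1 − 4·(-1) = 5, t = -25 − 4·26 = -129  (check: 723·5 + 28·(-129) = 3)
  q = 1: r = 2, s = -1 − 1·5 = -6, t = 26 − 1·(-129) = 155  (check: 723·(-6) + 28·155 = 2)
  q = 1: r = 1, s = 5 − 1·(-6) = 11, t = -129 − 1·155 = -284  (check: 723·11 + 28·(-284) = 1)
The row with r = 1 (the gcd) gives the Bezout coefficients s = 11, t = -284.
Result: 723 · (11) + 28 · (-284) = 1.

gcd(723, 28) = 1; s = 11, t = -284 (check: 723·11 + 28·(-284) = 1).


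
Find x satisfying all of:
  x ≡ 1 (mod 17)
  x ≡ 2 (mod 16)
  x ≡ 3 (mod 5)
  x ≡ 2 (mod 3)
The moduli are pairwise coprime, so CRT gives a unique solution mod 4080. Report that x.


Product of moduli M = 17 · 16 · 5 · 3 = 4080.
Merge one congruence at a time:
  Start: x ≡ 1 (mod 17).
  Combine with x ≡ 2 (mod 16); new modulus lcm = 272.
    Write x = 1 + 17·t and substitute into x ≡ 2 (mod 16): 17·t ≡ 2 − 1 = 1 (mod 16).
    Reduce coefficients mod 16: 1·t ≡ 1 (mod 16).
    So t ≡ 1 (mod 16).
    Then x = 1 + 17·1 = 18, valid modulo lcm(17, 16) = 272: x ≡ 18 (mod 272).
  Combine with x ≡ 3 (mod 5); new modulus lcm = 1360.
    Write x = 18 + 272·t and substitute into x ≡ 3 (mod 5): 272·t ≡ 3 − 18 = -15 (mod 5).
    Reduce coefficients mod 5: 2·t ≡ 0 (mod 5).
    The inverse of 2 mod 5 is 3 (since 2·3 = 6 = 1·5 + 1), so t ≡ 3·0 = 0 ≡ 0 (mod 5).
    Then x = 18 + 272·0 = 18, valid modulo lcm(272, 5) = 1360: x ≡ 18 (mod 1360).
  Combine with x ≡ 2 (mod 3); new modulus lcm = 4080.
    Write x = 18 + 1360·t and substitute into x ≡ 2 (mod 3): 1360·t ≡ 2 − 18 = -16 (mod 3).
    Reduce coefficients mod 3: 1·t ≡ 2 (mod 3).
    So t ≡ 2 (mod 3).
    Then x = 18 + 1360·2 = 2738, valid modulo lcm(1360, 3) = 4080: x ≡ 2738 (mod 4080).
Verify against each original: 2738 mod 17 = 1, 2738 mod 16 = 2, 2738 mod 5 = 3, 2738 mod 3 = 2.

x ≡ 2738 (mod 4080).


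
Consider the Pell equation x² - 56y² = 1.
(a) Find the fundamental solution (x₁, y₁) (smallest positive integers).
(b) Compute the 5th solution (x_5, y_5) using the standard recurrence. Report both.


Step 1: Find the fundamental solution (x₁, y₁) of x² - 56y² = 1.
  Expand √56 as a continued fraction. a₀ = ⌊√56⌋ = 7; iterate m_{k+1} = d_k·a_k − m_k, d_{k+1} = (56 − m_{k+1}²)/d_k, a_{k+1} = ⌊(a₀ + m_{k+1})/d_{k+1}⌋ (starting m₀ = 0, d₀ = 1), with convergents p_k = a_k·p_{k-1} + p_{k-2}, q_k = a_k·q_{k-1} + q_{k-2} (p₋₁ = 1, q₋₁ = 0):
  k = 0: a₀ = 7; p₀/q₀ = 7/1; p₀² − 56·q₀² = 49 − 56 = -7.
  k = 1: m = 7, d = 7, a = ⌊(7 + 7)/7⌋ = 2; p/q = (2·7 + 1)/(2·1 + 0) = 15/2; p² − 56·q² = 225 − 224 = 1.
  The first convergent with p² − 56·q² = 1 gives the fundamental solution (x₁, y₁) = (15, 2).
Step 2: Apply the recurrence (x_{n+1}, y_{n+1}) = (x₁x_n + 56y₁y_n, x₁y_n + y₁x_n) repeatedly.
  From (x_1, y_1) = (15, 2): x_2 = 15·15 + 56·2·2 = 449; y_2 = 15·2 + 2·15 = 60.
  From (x_2, y_2) = (449, 60): x_3 = 15·449 + 56·2·60 = 13455; y_3 = 15·60 + 2·449 = 1798.
  From (x_3, y_3) = (13455, 1798): x_4 = 15·13455 + 56·2·1798 = 403201; y_4 = 15·1798 + 2·13455 = 53880.
  From (x_4, y_4) = (403201, 53880): x_5 = 15·403201 + 56·2·53880 = 12082575; y_5 = 15·53880 + 2·403201 = 1614602.
Step 3: Verify x_5² - 56·y_5² = 145988618630625 - 145988618630624 = 1 (should be 1). ✓

(x_1, y_1) = (15, 2); (x_5, y_5) = (12082575, 1614602).


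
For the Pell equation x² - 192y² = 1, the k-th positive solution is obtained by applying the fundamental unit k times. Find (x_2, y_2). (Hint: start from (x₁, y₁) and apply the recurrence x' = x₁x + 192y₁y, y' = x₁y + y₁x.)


Step 1: Find the fundamental solution (x₁, y₁) of x² - 192y² = 1.
  Expand √192 as a continued fraction. a₀ = ⌊√192⌋ = 13; iterate m_{k+1} = d_k·a_k − m_k, d_{k+1} = (192 − m_{k+1}²)/d_k, a_{k+1} = ⌊(a₀ + m_{k+1})/d_{k+1}⌋ (starting m₀ = 0, d₀ = 1), with convergents p_k = a_k·p_{k-1} + p_{k-2}, q_k = a_k·q_{k-1} + q_{k-2} (p₋₁ = 1, q₋₁ = 0):
  k = 0: a₀ = 13; p₀/q₀ = 13/1; p₀² − 192·q₀² = 169 − 192 = -23.
  k = 1: m = 13, d = 23, a = ⌊(13 + 13)/23⌋ = 1; p/q = (1·13 + 1)/(1·1 + 0) = 14/1; p² − 192·q² = 196 − 192 = 4.
  k = 2: m = 10, d = 4, a = ⌊(13 + 10)/4⌋ = 5; p/q = (5·14 + 13)/(5·1 + 1) = 83/6; p² − 192·q² = 6889 − 6912 = -23.
  k = 3: m = 10, d = 23, a = ⌊(13 + 10)/23⌋ = 1; p/q = (1·83 + 14)/(1·6 + 1) = 97/7; p² − 192·q² = 9409 − 9408 = 1.
  The first convergent with p² − 192·q² = 1 gives the fundamental solution (x₁, y₁) = (97, 7).
Step 2: Apply the recurrence (x_{n+1}, y_{n+1}) = (x₁x_n + 192y₁y_n, x₁y_n + y₁x_n) repeatedly.
  From (x_1, y_1) = (97, 7): x_2 = 97·97 + 192·7·7 = 18817; y_2 = 97·7 + 7·97 = 1358.
Step 3: Verify x_2² - 192·y_2² = 354079489 - 354079488 = 1 (should be 1). ✓

(x_1, y_1) = (97, 7); (x_2, y_2) = (18817, 1358).


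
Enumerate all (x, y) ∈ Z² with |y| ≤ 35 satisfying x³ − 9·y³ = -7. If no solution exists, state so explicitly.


The equation is x³ - 9y³ = -7. For fixed y, x³ = 9·y³ − 7, so a solution requires the RHS to be a perfect cube.
Strategy: iterate y from -35 to 35, compute RHS = 9·y³ − 7, and check whether it is a (positive or negative) perfect cube.
Check small values of y:
  y = 0: RHS = -7 is not a perfect cube.
  y = 1: RHS = 2 is not a perfect cube.
  y = -1: RHS = -16 is not a perfect cube.
  y = 2: RHS = 65 is not a perfect cube.
  y = -2: RHS = -79 is not a perfect cube.
  y = 3: RHS = 236 is not a perfect cube.
  y = -3: RHS = -250 is not a perfect cube.
Continuing the search up to |y| = 35 finds no solutions either.
No (x, y) in the scanned range satisfies the equation.

No integer solutions with |y| ≤ 35.


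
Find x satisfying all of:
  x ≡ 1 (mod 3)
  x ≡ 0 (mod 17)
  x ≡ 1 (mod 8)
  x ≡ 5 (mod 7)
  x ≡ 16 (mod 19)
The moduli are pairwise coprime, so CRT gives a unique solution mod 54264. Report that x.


Product of moduli M = 3 · 17 · 8 · 7 · 19 = 54264.
Merge one congruence at a time:
  Start: x ≡ 1 (mod 3).
  Combine with x ≡ 0 (mod 17); new modulus lcm = 51.
    Write x = 1 + 3·t and substitute into x ≡ 0 (mod 17): 3·t ≡ 0 − 1 = -1 (mod 17).
    Reduce coefficients mod 17: 3·t ≡ 16 (mod 17).
    The inverse of 3 mod 17 is 6 (since 3·6 = 18 = 1·17 + 1), so t ≡ 6·16 = 96 ≡ 11 (mod 17).
    Then x = 1 + 3·11 = 34, valid modulo lcm(3, 17) = 51: x ≡ 34 (mod 51).
  Combine with x ≡ 1 (mod 8); new modulus lcm = 408.
    Write x = 34 + 51·t and substitute into x ≡ 1 (mod 8): 51·t ≡ 1 − 34 = -33 (mod 8).
    Reduce coefficients mod 8: 3·t ≡ 7 (mod 8).
    The inverse of 3 mod 8 is 3 (since 3·3 = 9 = 1·8 + 1), so t ≡ 3·7 = 21 ≡ 5 (mod 8).
    Then x = 34 + 51·5 = 289, valid modulo lcm(51, 8) = 408: x ≡ 289 (mod 408).
  Combine with x ≡ 5 (mod 7); new modulus lcm = 2856.
    Write x = 289 + 408·t and substitute into x ≡ 5 (mod 7): 408·t ≡ 5 − 289 = -284 (mod 7).
    Reduce coefficients mod 7: 2·t ≡ 3 (mod 7).
    The inverse of 2 mod 7 is 4 (since 2·4 = 8 = 1·7 + 1), so t ≡ 4·3 = 12 ≡ 5 (mod 7).
    Then x = 289 + 408·5 = 2329, valid modulo lcm(408, 7) = 2856: x ≡ 2329 (mod 2856).
  Combine with x ≡ 16 (mod 19); new modulus lcm = 54264.
    Write x = 2329 + 2856·t and substitute into x ≡ 16 (mod 19): 2856·t ≡ 16 − 2329 = -2313 (mod 19).
    Reduce coefficients mod 19: 6·t ≡ 5 (mod 19).
    The inverse of 6 mod 19 is 16 (since 6·16 = 96 = 5·19 + 1), so t ≡ 16·5 = 80 ≡ 4 (mod 19).
    Then x = 2329 + 2856·4 = 13753, valid modulo lcm(2856, 19) = 54264: x ≡ 13753 (mod 54264).
Verify against each original: 13753 mod 3 = 1, 13753 mod 17 = 0, 13753 mod 8 = 1, 13753 mod 7 = 5, 13753 mod 19 = 16.

x ≡ 13753 (mod 54264).


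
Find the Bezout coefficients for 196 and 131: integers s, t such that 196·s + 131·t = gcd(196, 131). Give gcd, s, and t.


Euclidean algorithm on (196, 131) — divide until remainder is 0:
  196 = 1 · 131 + 65
  131 = 2 · 65 + 1
  65 = 65 · 1 + 0
gcd(196, 131) = 1.
Track Bezout coefficients alongside the remainders: start with r₀ = 196 = a·1 + b·0 (s = 1, t = 0) and r₁ = 131 = a·0 + b·1 (s = 0, t = 1); each new remainder r_{k+1} = r_{k-1} − q_k·r_k inherits s_{k+1} = s_{k-1} − q_k·s_k, t_{k+1} = t_{k-1} − q_k·t_k, so r_k = a·s_k + b·t_k at every step:
  q = 1: r = 65, s = 1 − 1·0 = 1, t = 0 − 1·1 = -1  (check: 196·1 + 131·(-1) = 65)
  q = 2: r = 1, s = 0 − 2·1 = -2, t = 1 − 2·(-1) = 3  (check: 196·(-2) + 131·3 = 1)
The row with r = 1 (the gcd) gives the Bezout coefficients s = -2, t = 3.
Result: 196 · (-2) + 131 · (3) = 1.

gcd(196, 131) = 1; s = -2, t = 3 (check: 196·(-2) + 131·3 = 1).


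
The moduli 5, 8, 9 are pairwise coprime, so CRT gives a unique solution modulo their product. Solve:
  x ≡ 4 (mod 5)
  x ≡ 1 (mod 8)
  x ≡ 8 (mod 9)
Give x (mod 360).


Moduli 5, 8, 9 are pairwise coprime; by CRT there is a unique solution modulo M = 5 · 8 · 9 = 360.
Solve pairwise, accumulating the modulus:
  Start with x ≡ 4 (mod 5).
  Combine with x ≡ 1 (mod 8): since gcd(5, 8) = 1, we get a unique residue mod 40.
    Write x = 4 + 5·t and substitute into x ≡ 1 (mod 8): 5·t ≡ 1 − 4 = -3 (mod 8).
    Reduce coefficients mod 8: 5·t ≡ 5 (mod 8).
    The inverse of 5 mod 8 is 5 (since 5·5 = 25 = 3·8 + 1), so t ≡ 5·5 = 25 ≡ 1 (mod 8).
    Then x = 4 + 5·1 = 9, valid modulo lcm(5, 8) = 40: x ≡ 9 (mod 40).
  Combine with x ≡ 8 (mod 9): since gcd(40, 9) = 1, we get a unique residue mod 360.
    Write x = 9 + 40·t and substitute into x ≡ 8 (mod 9): 40·t ≡ 8 − 9 = -1 (mod 9).
    Reduce coefficients mod 9: 4·t ≡ 8 (mod 9).
    The inverse of 4 mod 9 is 7 (since 4·7 = 28 = 3·9 + 1), so t ≡ 7·8 = 56 ≡ 2 (mod 9).
    Then x = 9 + 40·2 = 89, valid modulo lcm(40, 9) = 360: x ≡ 89 (mod 360).
Verify: 89 mod 5 = 4 ✓, 89 mod 8 = 1 ✓, 89 mod 9 = 8 ✓.

x ≡ 89 (mod 360).


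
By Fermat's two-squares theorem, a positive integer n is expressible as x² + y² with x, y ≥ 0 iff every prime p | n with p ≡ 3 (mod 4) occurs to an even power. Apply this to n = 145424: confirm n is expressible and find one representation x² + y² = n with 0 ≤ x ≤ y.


Step 1: Factor n = 145424 = 2^4 · 61 · 149.
Step 2: Check the mod-4 condition on each prime factor: 2 = 2 (special); 61 ≡ 1 (mod 4), exponent 1; 149 ≡ 1 (mod 4), exponent 1.
All primes ≡ 3 (mod 4) appear to even exponent (or don't appear), so by the two-squares theorem n IS expressible as a sum of two squares.
Step 3: Build a representation. Group n = k² · m with k = 4 and m = 61 · 149 = 9089 (a product of primes ≡ 1 (mod 4)); a representation of m scales to one of n via (k·x)² + (k·y)² = k²(x² + y²). Each prime p ≡ 1 (mod 4) is itself a sum of two squares; find a² by testing p − a² for a perfect square:
  61: 61 − 1² = 60, 61 − 2² = 57, 61 − 3² = 52, 61 − 4² = 45, 61 − 5² = 36 = 6² ⇒ 61 = 5² + 6².
  149: 149 − 1² = 148, 149 − 2² = 145, 149 − 3² = 140, 149 − 4² = 133, 149 − 5² = 124, 149 − 6² = 113, 149 − 7² = 100 = 10² ⇒ 149 = 7² + 10².
  Combine using the Brahmagupta–Fibonacci identity (a² + b²)(c² + d²) = (ac − bd)² + (ad + bc)² = (ac + bd)² + (ad − bc)²:
  61 · 149 = 9089: from (5² + 6²)(7² + 10²), take (5·7 − 6·10, 5·10 + 6·7) = (35 − 60, 50 + 42) = (-25, 92); dropping signs (only squares matter) gives (25, 92); check 25² + 92² = 625 + 8464 = 9089 ✓.
  Scale by k = 4: (4·25, 4·92) = (100, 368).
Step 4: Order so x ≤ y and verify: 100² + 368² = 10000 + 135424 = 145424 = n. ✓

n = 145424 = 100² + 368² (one valid representation with x ≤ y).


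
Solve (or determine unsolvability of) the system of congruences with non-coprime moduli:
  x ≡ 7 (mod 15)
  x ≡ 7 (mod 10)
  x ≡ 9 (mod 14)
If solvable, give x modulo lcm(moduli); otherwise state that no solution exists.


Moduli 15, 10, 14 are not pairwise coprime, so CRT works modulo lcm(m_i) when all pairwise compatibility conditions hold.
Pairwise compatibility: gcd(m_i, m_j) must divide a_i - a_j for every pair.
Merge one congruence at a time:
  Start: x ≡ 7 (mod 15).
  Combine with x ≡ 7 (mod 10): gcd(15, 10) = 5; 7 - 7 = 0, which IS divisible by 5, so compatible.
    Write x = 7 + 15·t and substitute into x ≡ 7 (mod 10): 15·t ≡ 7 − 7 = 0 (mod 10).
    Divide the congruence (and modulus) by g = 5: 3·t ≡ 0 (mod 2).
    Reduce coefficients mod 2: 1·t ≡ 0 (mod 2).
    So t ≡ 0 (mod 2).
    Then x = 7 + 15·0 = 7, valid modulo lcm(15, 10) = 30: x ≡ 7 (mod 30).
  Combine with x ≡ 9 (mod 14): gcd(30, 14) = 2; 9 - 7 = 2, which IS divisible by 2, so compatible.
    Write x = 7 + 30·t and substitute into x ≡ 9 (mod 14): 30·t ≡ 9 − 7 = 2 (mod 14).
    Divide the congruence (and modulus) by g = 2: 15·t ≡ 1 (mod 7).
    Reduce coefficients mod 7: 1·t ≡ 1 (mod 7).
    So t ≡ 1 (mod 7).
    Then x = 7 + 30·1 = 37, valid modulo lcm(30, 14) = 210: x ≡ 37 (mod 210).
Verify: 37 mod 15 = 7, 37 mod 10 = 7, 37 mod 14 = 9.

x ≡ 37 (mod 210).


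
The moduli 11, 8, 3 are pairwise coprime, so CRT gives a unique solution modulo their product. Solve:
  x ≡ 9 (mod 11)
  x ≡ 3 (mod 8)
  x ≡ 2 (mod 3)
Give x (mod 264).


Moduli 11, 8, 3 are pairwise coprime; by CRT there is a unique solution modulo M = 11 · 8 · 3 = 264.
Solve pairwise, accumulating the modulus:
  Start with x ≡ 9 (mod 11).
  Combine with x ≡ 3 (mod 8): since gcd(11, 8) = 1, we get a unique residue mod 88.
    Write x = 9 + 11·t and substitute into x ≡ 3 (mod 8): 11·t ≡ 3 − 9 = -6 (mod 8).
    Reduce coefficients mod 8: 3·t ≡ 2 (mod 8).
    The inverse of 3 mod 8 is 3 (since 3·3 = 9 = 1·8 + 1), so t ≡ 3·2 = 6 ≡ 6 (mod 8).
    Then x = 9 + 11·6 = 75, valid modulo lcm(11, 8) = 88: x ≡ 75 (mod 88).
  Combine with x ≡ 2 (mod 3): since gcd(88, 3) = 1, we get a unique residue mod 264.
    Write x = 75 + 88·t and substitute into x ≡ 2 (mod 3): 88·t ≡ 2 − 75 = -73 (mod 3).
    Reduce coefficients mod 3: 1·t ≡ 2 (mod 3).
    So t ≡ 2 (mod 3).
    Then x = 75 + 88·2 = 251, valid modulo lcm(88, 3) = 264: x ≡ 251 (mod 264).
Verify: 251 mod 11 = 9 ✓, 251 mod 8 = 3 ✓, 251 mod 3 = 2 ✓.

x ≡ 251 (mod 264).


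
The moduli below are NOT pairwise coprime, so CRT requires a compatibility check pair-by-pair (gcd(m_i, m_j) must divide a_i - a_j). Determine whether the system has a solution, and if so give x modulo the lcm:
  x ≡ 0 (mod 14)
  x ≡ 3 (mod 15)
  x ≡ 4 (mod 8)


Moduli 14, 15, 8 are not pairwise coprime, so CRT works modulo lcm(m_i) when all pairwise compatibility conditions hold.
Pairwise compatibility: gcd(m_i, m_j) must divide a_i - a_j for every pair.
Merge one congruence at a time:
  Start: x ≡ 0 (mod 14).
  Combine with x ≡ 3 (mod 15): gcd(14, 15) = 1; 3 - 0 = 3, which IS divisible by 1, so compatible.
    Write x = 0 + 14·t and substitute into x ≡ 3 (mod 15): 14·t ≡ 3 − 0 = 3 (mod 15).
    The inverse of 14 mod 15 is 14 (since 14·14 = 196 = 13·15 + 1), so t ≡ 14·3 = 42 ≡ 12 (mod 15).
    Then x = 0 + 14·12 = 168, valid modulo lcm(14, 15) = 210: x ≡ 168 (mod 210).
  Combine with x ≡ 4 (mod 8): gcd(210, 8) = 2; 4 - 168 = -164, which IS divisible by 2, so compatible.
    Write x = 168 + 210·t and substitute into x ≡ 4 (mod 8): 210·t ≡ 4 − 168 = -164 (mod 8).
    Divide the congruence (and modulus) by g = 2: 105·t ≡ -82 (mod 4).
    Reduce coefficients mod 4: 1·t ≡ 2 (mod 4).
    So t ≡ 2 (mod 4).
    Then x = 168 + 210·2 = 588, valid modulo lcm(210, 8) = 840: x ≡ 588 (mod 840).
Verify: 588 mod 14 = 0, 588 mod 15 = 3, 588 mod 8 = 4.

x ≡ 588 (mod 840).


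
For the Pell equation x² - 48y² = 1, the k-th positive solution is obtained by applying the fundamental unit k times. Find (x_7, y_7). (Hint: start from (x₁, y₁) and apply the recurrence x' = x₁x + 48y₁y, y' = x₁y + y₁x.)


Step 1: Find the fundamental solution (x₁, y₁) of x² - 48y² = 1.
  Expand √48 as a continued fraction. a₀ = ⌊√48⌋ = 6; iterate m_{k+1} = d_k·a_k − m_k, d_{k+1} = (48 − m_{k+1}²)/d_k, a_{k+1} = ⌊(a₀ + m_{k+1})/d_{k+1}⌋ (starting m₀ = 0, d₀ = 1), with convergents p_k = a_k·p_{k-1} + p_{k-2}, q_k = a_k·q_{k-1} + q_{k-2} (p₋₁ = 1, q₋₁ = 0):
  k = 0: a₀ = 6; p₀/q₀ = 6/1; p₀² − 48·q₀² = 36 − 48 = -12.
  k = 1: m = 6, d = 12, a = ⌊(6 + 6)/12⌋ = 1; p/q = (1·6 + 1)/(1·1 + 0) = 7/1; p² − 48·q² = 49 − 48 = 1.
  The first convergent with p² − 48·q² = 1 gives the fundamental solution (x₁, y₁) = (7, 1).
Step 2: Apply the recurrence (x_{n+1}, y_{n+1}) = (x₁x_n + 48y₁y_n, x₁y_n + y₁x_n) repeatedly.
  From (x_1, y_1) = (7, 1): x_2 = 7·7 + 48·1·1 = 97; y_2 = 7·1 + 1·7 = 14.
  From (x_2, y_2) = (97, 14): x_3 = 7·97 + 48·1·14 = 1351; y_3 = 7·14 + 1·97 = 195.
  From (x_3, y_3) = (1351, 195): x_4 = 7·1351 + 48·1·195 = 18817; y_4 = 7·195 + 1·1351 = 2716.
  From (x_4, y_4) = (18817, 2716): x_5 = 7·18817 + 48·1·2716 = 262087; y_5 = 7·2716 + 1·18817 = 37829.
  From (x_5, y_5) = (262087, 37829): x_6 = 7·262087 + 48·1·37829 = 3650401; y_6 = 7·37829 + 1·262087 = 526890.
  From (x_6, y_6) = (3650401, 526890): x_7 = 7·3650401 + 48·1·526890 = 50843527; y_7 = 7·526890 + 1·3650401 = 7338631.
Step 3: Verify x_7² - 48·y_7² = 2585064237799729 - 2585064237799728 = 1 (should be 1). ✓

(x_1, y_1) = (7, 1); (x_7, y_7) = (50843527, 7338631).


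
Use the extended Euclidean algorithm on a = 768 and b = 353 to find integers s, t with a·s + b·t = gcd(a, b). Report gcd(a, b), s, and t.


Euclidean algorithm on (768, 353) — divide until remainder is 0:
  768 = 2 · 353 + 62
  353 = 5 · 62 + 43
  62 = 1 · 43 + 19
  43 = 2 · 19 + 5
  19 = 3 · 5 + 4
  5 = 1 · 4 + 1
  4 = 4 · 1 + 0
gcd(768, 353) = 1.
Track Bezout coefficients alongside the remainders: start with r₀ = 768 = a·1 + b·0 (s = 1, t = 0) and r₁ = 353 = a·0 + b·1 (s = 0, t = 1); each new remainder r_{k+1} = r_{k-1} − q_k·r_k inherits s_{k+1} = s_{k-1} − q_k·s_k, t_{k+1} = t_{k-1} − q_k·t_k, so r_k = a·s_k + b·t_k at every step:
  q = 2: r = 62, s = 1 − 2·0 = 1, t = 0 − 2·1 = -2  (check: 768·1 + 353·(-2) = 62)
  q = 5: r = 43, s = 0 − 5·1 = -5, t = 1 − 5·(-2) = 11  (check: 768·(-5) + 353·11 = 43)
  q = 1: r = 19, s = 1 − 1·(-5) = 6, t = -2 − 1·11 = -13  (check: 768·6 + 353·(-13) = 19)
  q = 2: r = 5, s = -5 − 2·6 = -17, t = 11 − 2·(-13) = 37  (check: 768·(-17) + 353·37 = 5)
  q = 3: r = 4, s = 6 − 3·(-17) = 57, t = -13 − 3·37 = -124  (check: 768·57 + 353·(-124) = 4)
  q = 1: r = 1, s = -17 − 1·57 = -74, t = 37 − 1·(-124) = 161  (check: 768·(-74) + 353·161 = 1)
The row with r = 1 (the gcd) gives the Bezout coefficients s = -74, t = 161.
Result: 768 · (-74) + 353 · (161) = 1.

gcd(768, 353) = 1; s = -74, t = 161 (check: 768·(-74) + 353·161 = 1).


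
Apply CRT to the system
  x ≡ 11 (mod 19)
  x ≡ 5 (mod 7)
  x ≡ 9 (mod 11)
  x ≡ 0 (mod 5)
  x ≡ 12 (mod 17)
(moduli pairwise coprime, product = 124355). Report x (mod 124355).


Product of moduli M = 19 · 7 · 11 · 5 · 17 = 124355.
Merge one congruence at a time:
  Start: x ≡ 11 (mod 19).
  Combine with x ≡ 5 (mod 7); new modulus lcm = 133.
    Write x = 11 + 19·t and substitute into x ≡ 5 (mod 7): 19·t ≡ 5 − 11 = -6 (mod 7).
    Reduce coefficients mod 7: 5·t ≡ 1 (mod 7).
    The inverse of 5 mod 7 is 3 (since 5·3 = 15 = 2·7 + 1), so t ≡ 3·1 = 3 ≡ 3 (mod 7).
    Then x = 11 + 19·3 = 68, valid modulo lcm(19, 7) = 133: x ≡ 68 (mod 133).
  Combine with x ≡ 9 (mod 11); new modulus lcm = 1463.
    Write x = 68 + 133·t and substitute into x ≡ 9 (mod 11): 133·t ≡ 9 − 68 = -59 (mod 11).
    Reduce coefficients mod 11: 1·t ≡ 7 (mod 11).
    So t ≡ 7 (mod 11).
    Then x = 68 + 133·7 = 999, valid modulo lcm(133, 11) = 1463: x ≡ 999 (mod 1463).
  Combine with x ≡ 0 (mod 5); new modulus lcm = 7315.
    Write x = 999 + 1463·t and substitute into x ≡ 0 (mod 5): 1463·t ≡ 0 − 999 = -999 (mod 5).
    Reduce coefficients mod 5: 3·t ≡ 1 (mod 5).
    The inverse of 3 mod 5 is 2 (since 3·2 = 6 = 1·5 + 1), so t ≡ 2·1 = 2 ≡ 2 (mod 5).
    Then x = 999 + 1463·2 = 3925, valid modulo lcm(1463, 5) = 7315: x ≡ 3925 (mod 7315).
  Combine with x ≡ 12 (mod 17); new modulus lcm = 124355.
    Write x = 3925 + 7315·t and substitute into x ≡ 12 (mod 17): 7315·t ≡ 12 − 3925 = -3913 (mod 17).
    Reduce coefficients mod 17: 5·t ≡ 14 (mod 17).
    The inverse of 5 mod 17 is 7 (since 5·7 = 35 = 2·17 + 1), so t ≡ 7·14 = 98 ≡ 13 (mod 17).
    Then x = 3925 + 7315·13 = 99020, valid modulo lcm(7315, 17) = 124355: x ≡ 99020 (mod 124355).
Verify against each original: 99020 mod 19 = 11, 99020 mod 7 = 5, 99020 mod 11 = 9, 99020 mod 5 = 0, 99020 mod 17 = 12.

x ≡ 99020 (mod 124355).


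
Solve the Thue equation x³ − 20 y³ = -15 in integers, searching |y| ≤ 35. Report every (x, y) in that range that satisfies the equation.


The equation is x³ - 20y³ = -15. For fixed y, x³ = 20·y³ − 15, so a solution requires the RHS to be a perfect cube.
Strategy: iterate y from -35 to 35, compute RHS = 20·y³ − 15, and check whether it is a (positive or negative) perfect cube.
Check small values of y:
  y = 0: RHS = -15 is not a perfect cube.
  y = 1: RHS = 5 is not a perfect cube.
  y = -1: RHS = -35 is not a perfect cube.
  y = 2: RHS = 145 is not a perfect cube.
  y = -2: RHS = -175 is not a perfect cube.
  y = 3: RHS = 525 is not a perfect cube.
  y = -3: RHS = -555 is not a perfect cube.
Continuing the search up to |y| = 35 finds no solutions either.
No (x, y) in the scanned range satisfies the equation.

No integer solutions with |y| ≤ 35.


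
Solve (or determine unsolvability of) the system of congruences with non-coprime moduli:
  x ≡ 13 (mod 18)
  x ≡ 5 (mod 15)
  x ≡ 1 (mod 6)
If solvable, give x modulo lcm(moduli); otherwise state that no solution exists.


Moduli 18, 15, 6 are not pairwise coprime, so CRT works modulo lcm(m_i) when all pairwise compatibility conditions hold.
Pairwise compatibility: gcd(m_i, m_j) must divide a_i - a_j for every pair.
Merge one congruence at a time:
  Start: x ≡ 13 (mod 18).
  Combine with x ≡ 5 (mod 15): gcd(18, 15) = 3, and 5 - 13 = -8 is NOT divisible by 3.
    ⇒ system is inconsistent (no integer solution).

No solution (the system is inconsistent).


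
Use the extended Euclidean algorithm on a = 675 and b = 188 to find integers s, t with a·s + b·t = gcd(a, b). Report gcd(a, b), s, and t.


Euclidean algorithm on (675, 188) — divide until remainder is 0:
  675 = 3 · 188 + 111
  188 = 1 · 111 + 77
  111 = 1 · 77 + 34
  77 = 2 · 34 + 9
  34 = 3 · 9 + 7
  9 = 1 · 7 + 2
  7 = 3 · 2 + 1
  2 = 2 · 1 + 0
gcd(675, 188) = 1.
Track Bezout coefficients alongside the remainders: start with r₀ = 675 = a·1 + b·0 (s = 1, t = 0) and r₁ = 188 = a·0 + b·1 (s = 0, t = 1); each new remainder r_{k+1} = r_{k-1} − q_k·r_k inherits s_{k+1} = s_{k-1} − q_k·s_k, t_{k+1} = t_{k-1} − q_k·t_k, so r_k = a·s_k + b·t_k at every step:
  q = 3: r = 111, s = 1 − 3·0 = 1, t = 0 − 3·1 = -3  (check: 675·1 + 188·(-3) = 111)
  q = 1: r = 77, s = 0 − 1·1 = -1, t = 1 − 1·(-3) = 4  (check: 675·(-1) + 188·4 = 77)
  q = 1: r = 34, s = 1 − 1·(-1) = 2, t = -3 − 1·4 = -7  (check: 675·2 + 188·(-7) = 34)
  q = 2: r = 9, s = -1 − 2·2 = -5, t = 4 − 2·(-7) = 18  (check: 675·(-5) + 188·18 = 9)
  q = 3: r = 7, s = 2 − 3·(-5) = 17, t = -7 − 3·18 = -61  (check: 675·17 + 188·(-61) = 7)
  q = 1: r = 2, s = -5 − 1·17 = -22, t = 18 − 1·(-61) = 79  (check: 675·(-22) + 188·79 = 2)
  q = 3: r = 1, s = 17 − 3·(-22) = 83, t = -61 − 3·79 = -298  (check: 675·83 + 188·(-298) = 1)
The row with r = 1 (the gcd) gives the Bezout coefficients s = 83, t = -298.
Result: 675 · (83) + 188 · (-298) = 1.

gcd(675, 188) = 1; s = 83, t = -298 (check: 675·83 + 188·(-298) = 1).


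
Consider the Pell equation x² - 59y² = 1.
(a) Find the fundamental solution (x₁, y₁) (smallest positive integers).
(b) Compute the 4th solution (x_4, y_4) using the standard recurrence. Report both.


Step 1: Find the fundamental solution (x₁, y₁) of x² - 59y² = 1.
  Expand √59 as a continued fraction. a₀ = ⌊√59⌋ = 7; iterate m_{k+1} = d_k·a_k − m_k, d_{k+1} = (59 − m_{k+1}²)/d_k, a_{k+1} = ⌊(a₀ + m_{k+1})/d_{k+1}⌋ (starting m₀ = 0, d₀ = 1), with convergents p_k = a_k·p_{k-1} + p_{k-2}, q_k = a_k·q_{k-1} + q_{k-2} (p₋₁ = 1, q₋₁ = 0):
  k = 0: a₀ = 7; p₀/q₀ = 7/1; p₀² − 59·q₀² = 49 − 59 = -10.
  k = 1: m = 7, d = 10, a = ⌊(7 + 7)/10⌋ = 1; p/q = (1·7 + 1)/(1·1 + 0) = 8/1; p² − 59·q² = 64 − 59 = 5.
  k = 2: m = 3, d = 5, a = ⌊(7 + 3)/5⌋ = 2; p/q = (2·8 + 7)/(2·1 + 1) = 23/3; p² − 59·q² = 529 − 531 = -2.
  k = 3: m = 7, d = 2, a = ⌊(7 + 7)/2⌋ = 7; p/q = (7·23 + 8)/(7·3 + 1) = 169/22; p² − 59·q² = 28561 − 28556 = 5.
  k = 4: m = 7, d = 5, a = ⌊(7 + 7)/5⌋ = 2; p/q = (2·169 + 23)/(2·22 + 3) = 361/47; p² − 59·q² = 130321 − 130331 = -10.
  k = 5: m = 3, d = 10, a = ⌊(7 + 3)/10⌋ = 1; p/q = (1·361 + 169)/(1·47 + 22) = 530/69; p² − 59·q² = 280900 − 280899 = 1.
  The first convergent with p² − 59·q² = 1 gives the fundamental solution (x₁, y₁) = (530, 69).
Step 2: Apply the recurrence (x_{n+1}, y_{n+1}) = (x₁x_n + 59y₁y_n, x₁y_n + y₁x_n) repeatedly.
  From (x_1, y_1) = (530, 69): x_2 = 530·530 + 59·69·69 = 561799; y_2 = 530·69 + 69·530 = 73140.
  From (x_2, y_2) = (561799, 73140): x_3 = 530·561799 + 59·69·73140 = 595506410; y_3 = 530·73140 + 69·561799 = 77528331.
  From (x_3, y_3) = (595506410, 77528331): x_4 = 530·595506410 + 59·69·77528331 = 631236232801; y_4 = 530·77528331 + 69·595506410 = 82179957720.
Step 3: Verify x_4² - 59·y_4² = 398459181600798268305601 - 398459181600798268305600 = 1 (should be 1). ✓

(x_1, y_1) = (530, 69); (x_4, y_4) = (631236232801, 82179957720).


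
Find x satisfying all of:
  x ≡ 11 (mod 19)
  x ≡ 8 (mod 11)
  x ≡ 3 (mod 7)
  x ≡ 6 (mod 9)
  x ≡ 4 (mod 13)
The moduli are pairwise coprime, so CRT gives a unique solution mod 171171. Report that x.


Product of moduli M = 19 · 11 · 7 · 9 · 13 = 171171.
Merge one congruence at a time:
  Start: x ≡ 11 (mod 19).
  Combine with x ≡ 8 (mod 11); new modulus lcm = 209.
    Write x = 11 + 19·t and substitute into x ≡ 8 (mod 11): 19·t ≡ 8 − 11 = -3 (mod 11).
    Reduce coefficients mod 11: 8·t ≡ 8 (mod 11).
    The inverse of 8 mod 11 is 7 (since 8·7 = 56 = 5·11 + 1), so t ≡ 7·8 = 56 ≡ 1 (mod 11).
    Then x = 11 + 19·1 = 30, valid modulo lcm(19, 11) = 209: x ≡ 30 (mod 209).
  Combine with x ≡ 3 (mod 7); new modulus lcm = 1463.
    Write x = 30 + 209·t and substitute into x ≡ 3 (mod 7): 209·t ≡ 3 − 30 = -27 (mod 7).
    Reduce coefficients mod 7: 6·t ≡ 1 (mod 7).
    The inverse of 6 mod 7 is 6 (since 6·6 = 36 = 5·7 + 1), so t ≡ 6·1 = 6 ≡ 6 (mod 7).
    Then x = 30 + 209·6 = 1284, valid modulo lcm(209, 7) = 1463: x ≡ 1284 (mod 1463).
  Combine with x ≡ 6 (mod 9); new modulus lcm = 13167.
    Write x = 1284 + 1463·t and substitute into x ≡ 6 (mod 9): 1463·t ≡ 6 − 1284 = -1278 (mod 9).
    Reduce coefficients mod 9: 5·t ≡ 0 (mod 9).
    The inverse of 5 mod 9 is 2 (since 5·2 = 10 = 1·9 + 1), so t ≡ 2·0 = 0 ≡ 0 (mod 9).
    Then x = 1284 + 1463·0 = 1284, valid modulo lcm(1463, 9) = 13167: x ≡ 1284 (mod 13167).
  Combine with x ≡ 4 (mod 13); new modulus lcm = 171171.
    Write x = 1284 + 13167·t and substitute into x ≡ 4 (mod 13): 13167·t ≡ 4 − 1284 = -1280 (mod 13).
    Reduce coefficients mod 13: 11·t ≡ 7 (mod 13).
    The inverse of 11 mod 13 is 6 (since 11·6 = 66 = 5·13 + 1), so t ≡ 6·7 = 42 ≡ 3 (mod 13).
    Then x = 1284 + 13167·3 = 40785, valid modulo lcm(13167, 13) = 171171: x ≡ 40785 (mod 171171).
Verify against each original: 40785 mod 19 = 11, 40785 mod 11 = 8, 40785 mod 7 = 3, 40785 mod 9 = 6, 40785 mod 13 = 4.

x ≡ 40785 (mod 171171).


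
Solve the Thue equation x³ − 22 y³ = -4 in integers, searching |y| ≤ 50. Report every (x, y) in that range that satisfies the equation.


The equation is x³ - 22y³ = -4. For fixed y, x³ = 22·y³ − 4, so a solution requires the RHS to be a perfect cube.
Strategy: iterate y from -50 to 50, compute RHS = 22·y³ − 4, and check whether it is a (positive or negative) perfect cube.
Check small values of y:
  y = 0: RHS = -4 is not a perfect cube.
  y = 1: RHS = 18 is not a perfect cube.
  y = -1: RHS = -26 is not a perfect cube.
  y = 2: RHS = 172 is not a perfect cube.
  y = -2: RHS = -180 is not a perfect cube.
  y = 3: RHS = 590 is not a perfect cube.
  y = -3: RHS = -598 is not a perfect cube.
Continuing the search up to |y| = 50 finds no solutions either.
No (x, y) in the scanned range satisfies the equation.

No integer solutions with |y| ≤ 50.


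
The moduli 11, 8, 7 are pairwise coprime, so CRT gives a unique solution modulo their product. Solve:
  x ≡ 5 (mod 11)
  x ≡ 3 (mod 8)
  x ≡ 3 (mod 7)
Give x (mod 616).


Moduli 11, 8, 7 are pairwise coprime; by CRT there is a unique solution modulo M = 11 · 8 · 7 = 616.
Solve pairwise, accumulating the modulus:
  Start with x ≡ 5 (mod 11).
  Combine with x ≡ 3 (mod 8): since gcd(11, 8) = 1, we get a unique residue mod 88.
    Write x = 5 + 11·t and substitute into x ≡ 3 (mod 8): 11·t ≡ 3 − 5 = -2 (mod 8).
    Reduce coefficients mod 8: 3·t ≡ 6 (mod 8).
    The inverse of 3 mod 8 is 3 (since 3·3 = 9 = 1·8 + 1), so t ≡ 3·6 = 18 ≡ 2 (mod 8).
    Then x = 5 + 11·2 = 27, valid modulo lcm(11, 8) = 88: x ≡ 27 (mod 88).
  Combine with x ≡ 3 (mod 7): since gcd(88, 7) = 1, we get a unique residue mod 616.
    Write x = 27 + 88·t and substitute into x ≡ 3 (mod 7): 88·t ≡ 3 − 27 = -24 (mod 7).
    Reduce coefficients mod 7: 4·t ≡ 4 (mod 7).
    The inverse of 4 mod 7 is 2 (since 4·2 = 8 = 1·7 + 1), so t ≡ 2·4 = 8 ≡ 1 (mod 7).
    Then x = 27 + 88·1 = 115, valid modulo lcm(88, 7) = 616: x ≡ 115 (mod 616).
Verify: 115 mod 11 = 5 ✓, 115 mod 8 = 3 ✓, 115 mod 7 = 3 ✓.

x ≡ 115 (mod 616).


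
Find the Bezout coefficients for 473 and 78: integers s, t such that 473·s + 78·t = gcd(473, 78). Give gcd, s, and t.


Euclidean algorithm on (473, 78) — divide until remainder is 0:
  473 = 6 · 78 + 5
  78 = 15 · 5 + 3
  5 = 1 · 3 + 2
  3 = 1 · 2 + 1
  2 = 2 · 1 + 0
gcd(473, 78) = 1.
Track Bezout coefficients alongside the remainders: start with r₀ = 473 = a·1 + b·0 (s = 1, t = 0) and r₁ = 78 = a·0 + b·1 (s = 0, t = 1); each new remainder r_{k+1} = r_{k-1} − q_k·r_k inherits s_{k+1} = s_{k-1} − q_k·s_k, t_{k+1} = t_{k-1} − q_k·t_k, so r_k = a·s_k + b·t_k at every step:
  q = 6: r = 5, s = 1 − 6·0 = 1, t = 0 − 6·1 = -6  (check: 473·1 + 78·(-6) = 5)
  q = 15: r = 3, s = 0 − 15·1 = -15, t = 1 − 15·(-6) = 91  (check: 473·(-15) + 78·91 = 3)
  q = 1: r = 2, s = 1 − 1·(-15) = 16, t = -6 − 1·91 = -97  (check: 473·16 + 78·(-97) = 2)
  q = 1: r = 1, s = -15 − 1·16 = -31, t = 91 − 1·(-97) = 188  (check: 473·(-31) + 78·188 = 1)
The row with r = 1 (the gcd) gives the Bezout coefficients s = -31, t = 188.
Result: 473 · (-31) + 78 · (188) = 1.

gcd(473, 78) = 1; s = -31, t = 188 (check: 473·(-31) + 78·188 = 1).
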